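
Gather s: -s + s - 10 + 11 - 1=0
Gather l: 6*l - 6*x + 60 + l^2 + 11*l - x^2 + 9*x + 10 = l^2 + 17*l - x^2 + 3*x + 70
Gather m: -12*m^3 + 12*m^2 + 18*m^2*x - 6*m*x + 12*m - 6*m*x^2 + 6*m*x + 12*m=-12*m^3 + m^2*(18*x + 12) + m*(24 - 6*x^2)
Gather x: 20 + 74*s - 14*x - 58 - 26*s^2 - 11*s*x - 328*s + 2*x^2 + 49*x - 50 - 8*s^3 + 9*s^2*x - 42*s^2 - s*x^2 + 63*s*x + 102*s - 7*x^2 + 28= -8*s^3 - 68*s^2 - 152*s + x^2*(-s - 5) + x*(9*s^2 + 52*s + 35) - 60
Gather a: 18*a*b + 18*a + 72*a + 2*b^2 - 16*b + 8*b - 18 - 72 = a*(18*b + 90) + 2*b^2 - 8*b - 90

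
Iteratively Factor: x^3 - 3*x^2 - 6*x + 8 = (x - 1)*(x^2 - 2*x - 8) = (x - 1)*(x + 2)*(x - 4)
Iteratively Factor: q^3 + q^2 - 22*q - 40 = (q + 2)*(q^2 - q - 20) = (q - 5)*(q + 2)*(q + 4)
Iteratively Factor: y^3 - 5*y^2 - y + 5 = (y - 1)*(y^2 - 4*y - 5) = (y - 1)*(y + 1)*(y - 5)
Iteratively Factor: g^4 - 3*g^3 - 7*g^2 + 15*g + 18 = (g - 3)*(g^3 - 7*g - 6) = (g - 3)^2*(g^2 + 3*g + 2) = (g - 3)^2*(g + 2)*(g + 1)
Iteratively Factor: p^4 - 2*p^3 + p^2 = (p)*(p^3 - 2*p^2 + p) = p^2*(p^2 - 2*p + 1) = p^2*(p - 1)*(p - 1)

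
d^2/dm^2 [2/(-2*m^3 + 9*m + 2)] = 12*(2*m*(-2*m^3 + 9*m + 2) + 3*(2*m^2 - 3)^2)/(-2*m^3 + 9*m + 2)^3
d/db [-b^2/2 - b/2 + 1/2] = -b - 1/2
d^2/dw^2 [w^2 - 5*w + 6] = 2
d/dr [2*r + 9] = 2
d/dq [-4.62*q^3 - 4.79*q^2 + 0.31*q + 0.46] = -13.86*q^2 - 9.58*q + 0.31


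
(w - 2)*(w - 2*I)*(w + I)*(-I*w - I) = -I*w^4 - w^3 + I*w^3 + w^2 + 2*w + 2*I*w + 4*I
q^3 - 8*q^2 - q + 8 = (q - 8)*(q - 1)*(q + 1)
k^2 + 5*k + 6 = (k + 2)*(k + 3)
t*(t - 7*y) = t^2 - 7*t*y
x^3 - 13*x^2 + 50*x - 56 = (x - 7)*(x - 4)*(x - 2)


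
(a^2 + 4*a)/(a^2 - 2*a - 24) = a/(a - 6)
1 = 1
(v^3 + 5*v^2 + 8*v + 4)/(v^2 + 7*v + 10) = (v^2 + 3*v + 2)/(v + 5)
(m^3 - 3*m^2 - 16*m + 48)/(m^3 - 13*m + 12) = (m - 4)/(m - 1)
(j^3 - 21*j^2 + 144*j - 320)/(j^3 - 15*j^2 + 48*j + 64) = (j - 5)/(j + 1)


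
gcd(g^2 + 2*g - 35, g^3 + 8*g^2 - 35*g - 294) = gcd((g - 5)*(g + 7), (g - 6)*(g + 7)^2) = g + 7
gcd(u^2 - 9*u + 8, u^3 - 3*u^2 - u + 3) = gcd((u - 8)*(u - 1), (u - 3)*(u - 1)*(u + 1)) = u - 1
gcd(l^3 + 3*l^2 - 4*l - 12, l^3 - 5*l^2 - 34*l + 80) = l - 2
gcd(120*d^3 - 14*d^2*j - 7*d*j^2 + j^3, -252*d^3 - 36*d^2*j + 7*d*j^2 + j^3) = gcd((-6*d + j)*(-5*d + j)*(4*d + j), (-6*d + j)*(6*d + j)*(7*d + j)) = 6*d - j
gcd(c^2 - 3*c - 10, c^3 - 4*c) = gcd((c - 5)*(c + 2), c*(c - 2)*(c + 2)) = c + 2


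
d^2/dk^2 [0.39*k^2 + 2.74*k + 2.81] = 0.780000000000000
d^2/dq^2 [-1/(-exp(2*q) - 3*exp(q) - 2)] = (2*(2*exp(q) + 3)^2*exp(q) - (4*exp(q) + 3)*(exp(2*q) + 3*exp(q) + 2))*exp(q)/(exp(2*q) + 3*exp(q) + 2)^3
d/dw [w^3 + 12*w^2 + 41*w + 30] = 3*w^2 + 24*w + 41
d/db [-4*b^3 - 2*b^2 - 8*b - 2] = -12*b^2 - 4*b - 8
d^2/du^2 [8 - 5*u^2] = -10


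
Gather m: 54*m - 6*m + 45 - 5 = 48*m + 40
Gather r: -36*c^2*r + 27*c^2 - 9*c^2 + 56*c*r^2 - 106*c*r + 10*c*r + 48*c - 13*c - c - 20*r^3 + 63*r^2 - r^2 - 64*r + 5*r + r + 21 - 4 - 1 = 18*c^2 + 34*c - 20*r^3 + r^2*(56*c + 62) + r*(-36*c^2 - 96*c - 58) + 16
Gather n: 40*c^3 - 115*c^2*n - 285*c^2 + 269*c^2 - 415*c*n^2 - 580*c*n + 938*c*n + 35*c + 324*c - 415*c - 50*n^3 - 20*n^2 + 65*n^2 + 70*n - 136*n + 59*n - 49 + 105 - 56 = 40*c^3 - 16*c^2 - 56*c - 50*n^3 + n^2*(45 - 415*c) + n*(-115*c^2 + 358*c - 7)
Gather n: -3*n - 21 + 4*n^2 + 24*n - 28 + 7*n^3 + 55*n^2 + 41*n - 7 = 7*n^3 + 59*n^2 + 62*n - 56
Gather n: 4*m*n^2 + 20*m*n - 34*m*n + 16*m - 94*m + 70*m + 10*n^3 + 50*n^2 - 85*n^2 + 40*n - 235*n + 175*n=-8*m + 10*n^3 + n^2*(4*m - 35) + n*(-14*m - 20)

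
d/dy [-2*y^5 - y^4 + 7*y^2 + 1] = -10*y^4 - 4*y^3 + 14*y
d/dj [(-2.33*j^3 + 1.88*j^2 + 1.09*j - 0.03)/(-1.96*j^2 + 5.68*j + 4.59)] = (4.5668*j^4 - 26.4688*j^3 - 19.2693*j^2 + 17.1408*j + 5.1735)/(3.8416*j^4 - 22.2656*j^3 + 14.2696*j^2 + 52.1424*j + 21.0681)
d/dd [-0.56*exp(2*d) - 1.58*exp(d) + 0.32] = (-1.12*exp(d) - 1.58)*exp(d)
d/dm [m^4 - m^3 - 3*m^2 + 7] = m*(4*m^2 - 3*m - 6)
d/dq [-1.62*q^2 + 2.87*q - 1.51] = 2.87 - 3.24*q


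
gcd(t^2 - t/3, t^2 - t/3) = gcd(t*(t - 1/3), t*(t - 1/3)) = t^2 - t/3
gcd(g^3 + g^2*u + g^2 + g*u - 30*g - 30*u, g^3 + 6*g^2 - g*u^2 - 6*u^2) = g^2 + g*u + 6*g + 6*u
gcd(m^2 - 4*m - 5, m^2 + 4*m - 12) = 1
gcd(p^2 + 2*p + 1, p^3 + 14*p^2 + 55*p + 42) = p + 1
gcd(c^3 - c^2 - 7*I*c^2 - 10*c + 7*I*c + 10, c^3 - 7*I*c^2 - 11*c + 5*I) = c - 5*I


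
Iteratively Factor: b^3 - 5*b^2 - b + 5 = (b + 1)*(b^2 - 6*b + 5) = (b - 5)*(b + 1)*(b - 1)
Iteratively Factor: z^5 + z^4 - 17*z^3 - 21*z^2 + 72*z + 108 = (z + 2)*(z^4 - z^3 - 15*z^2 + 9*z + 54) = (z + 2)^2*(z^3 - 3*z^2 - 9*z + 27) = (z - 3)*(z + 2)^2*(z^2 - 9) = (z - 3)^2*(z + 2)^2*(z + 3)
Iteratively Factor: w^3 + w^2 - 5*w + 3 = (w - 1)*(w^2 + 2*w - 3) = (w - 1)^2*(w + 3)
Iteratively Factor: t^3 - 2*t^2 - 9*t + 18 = (t + 3)*(t^2 - 5*t + 6) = (t - 2)*(t + 3)*(t - 3)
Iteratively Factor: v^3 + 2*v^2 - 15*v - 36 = (v - 4)*(v^2 + 6*v + 9) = (v - 4)*(v + 3)*(v + 3)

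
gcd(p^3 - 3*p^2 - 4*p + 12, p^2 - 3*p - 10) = p + 2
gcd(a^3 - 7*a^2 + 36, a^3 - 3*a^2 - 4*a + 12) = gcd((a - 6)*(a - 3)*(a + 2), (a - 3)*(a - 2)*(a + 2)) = a^2 - a - 6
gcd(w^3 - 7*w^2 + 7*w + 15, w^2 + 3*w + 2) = w + 1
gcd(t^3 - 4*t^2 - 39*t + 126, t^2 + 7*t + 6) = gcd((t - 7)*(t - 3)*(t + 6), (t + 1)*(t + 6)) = t + 6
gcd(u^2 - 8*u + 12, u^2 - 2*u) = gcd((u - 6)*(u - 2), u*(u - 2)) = u - 2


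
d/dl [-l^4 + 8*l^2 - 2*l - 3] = -4*l^3 + 16*l - 2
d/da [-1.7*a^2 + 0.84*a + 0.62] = 0.84 - 3.4*a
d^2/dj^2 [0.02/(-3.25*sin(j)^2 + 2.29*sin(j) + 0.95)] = (-0.845*sin(j)^4 + 0.44655*sin(j)^3 + 0.915618*sin(j)^2 - 0.84959*sin(j) + 0.333264)/(-3.25*sin(j)^2 + 2.29*sin(j) + 0.95)^3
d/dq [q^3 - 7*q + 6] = 3*q^2 - 7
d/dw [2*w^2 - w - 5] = 4*w - 1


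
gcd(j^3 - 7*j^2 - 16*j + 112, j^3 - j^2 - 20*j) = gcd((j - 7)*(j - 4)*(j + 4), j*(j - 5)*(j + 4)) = j + 4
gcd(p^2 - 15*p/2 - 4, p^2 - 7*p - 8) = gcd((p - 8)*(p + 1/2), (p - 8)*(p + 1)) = p - 8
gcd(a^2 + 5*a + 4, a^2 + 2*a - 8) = a + 4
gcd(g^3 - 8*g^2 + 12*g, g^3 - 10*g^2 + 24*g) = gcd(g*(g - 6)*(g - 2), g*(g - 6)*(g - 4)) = g^2 - 6*g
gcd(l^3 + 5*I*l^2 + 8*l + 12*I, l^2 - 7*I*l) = 1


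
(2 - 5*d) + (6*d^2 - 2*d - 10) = 6*d^2 - 7*d - 8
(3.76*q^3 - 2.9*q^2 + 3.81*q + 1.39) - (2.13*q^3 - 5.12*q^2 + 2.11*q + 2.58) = 1.63*q^3 + 2.22*q^2 + 1.7*q - 1.19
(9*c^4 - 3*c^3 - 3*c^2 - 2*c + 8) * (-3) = -27*c^4 + 9*c^3 + 9*c^2 + 6*c - 24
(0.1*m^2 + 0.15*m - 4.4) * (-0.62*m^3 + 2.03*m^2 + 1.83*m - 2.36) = -0.062*m^5 + 0.11*m^4 + 3.2155*m^3 - 8.8935*m^2 - 8.406*m + 10.384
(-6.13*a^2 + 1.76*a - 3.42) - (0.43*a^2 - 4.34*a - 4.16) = -6.56*a^2 + 6.1*a + 0.74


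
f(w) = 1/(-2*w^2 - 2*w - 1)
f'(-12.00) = 0.00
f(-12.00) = 0.00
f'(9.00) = 0.00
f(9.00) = -0.00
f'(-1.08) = -1.69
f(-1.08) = -0.85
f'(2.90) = 0.02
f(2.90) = -0.04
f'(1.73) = 0.08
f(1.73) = -0.10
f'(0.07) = 1.72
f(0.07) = -0.87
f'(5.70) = 0.00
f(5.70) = -0.01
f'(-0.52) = -0.32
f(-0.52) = -2.00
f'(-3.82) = -0.03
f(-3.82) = -0.04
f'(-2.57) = -0.10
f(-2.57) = -0.11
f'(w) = (4*w + 2)/(-2*w^2 - 2*w - 1)^2 = 2*(2*w + 1)/(2*w^2 + 2*w + 1)^2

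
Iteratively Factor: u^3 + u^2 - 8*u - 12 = (u - 3)*(u^2 + 4*u + 4) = (u - 3)*(u + 2)*(u + 2)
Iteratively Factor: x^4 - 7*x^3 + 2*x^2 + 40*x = (x)*(x^3 - 7*x^2 + 2*x + 40) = x*(x - 5)*(x^2 - 2*x - 8) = x*(x - 5)*(x - 4)*(x + 2)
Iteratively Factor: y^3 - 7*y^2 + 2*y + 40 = (y + 2)*(y^2 - 9*y + 20) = (y - 4)*(y + 2)*(y - 5)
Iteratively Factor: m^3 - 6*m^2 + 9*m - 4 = (m - 4)*(m^2 - 2*m + 1) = (m - 4)*(m - 1)*(m - 1)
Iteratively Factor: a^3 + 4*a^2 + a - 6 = (a - 1)*(a^2 + 5*a + 6) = (a - 1)*(a + 2)*(a + 3)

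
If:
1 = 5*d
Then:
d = 1/5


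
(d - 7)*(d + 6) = d^2 - d - 42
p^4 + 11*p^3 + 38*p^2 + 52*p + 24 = (p + 1)*(p + 2)^2*(p + 6)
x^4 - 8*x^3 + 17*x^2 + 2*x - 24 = (x - 4)*(x - 3)*(x - 2)*(x + 1)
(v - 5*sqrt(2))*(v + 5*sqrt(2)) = v^2 - 50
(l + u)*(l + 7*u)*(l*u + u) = l^3*u + 8*l^2*u^2 + l^2*u + 7*l*u^3 + 8*l*u^2 + 7*u^3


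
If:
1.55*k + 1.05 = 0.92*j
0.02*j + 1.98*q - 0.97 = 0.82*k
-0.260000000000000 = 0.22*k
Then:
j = -0.85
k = -1.18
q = 0.01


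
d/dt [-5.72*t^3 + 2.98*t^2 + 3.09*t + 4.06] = -17.16*t^2 + 5.96*t + 3.09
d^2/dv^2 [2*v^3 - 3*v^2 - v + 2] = 12*v - 6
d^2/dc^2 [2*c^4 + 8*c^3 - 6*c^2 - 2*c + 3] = 24*c^2 + 48*c - 12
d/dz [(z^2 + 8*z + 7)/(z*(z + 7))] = -1/z^2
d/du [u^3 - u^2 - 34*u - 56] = 3*u^2 - 2*u - 34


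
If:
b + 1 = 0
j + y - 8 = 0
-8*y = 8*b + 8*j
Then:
No Solution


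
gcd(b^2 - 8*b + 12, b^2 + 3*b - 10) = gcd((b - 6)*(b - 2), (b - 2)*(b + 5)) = b - 2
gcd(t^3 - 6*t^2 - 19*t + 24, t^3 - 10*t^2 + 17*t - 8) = t^2 - 9*t + 8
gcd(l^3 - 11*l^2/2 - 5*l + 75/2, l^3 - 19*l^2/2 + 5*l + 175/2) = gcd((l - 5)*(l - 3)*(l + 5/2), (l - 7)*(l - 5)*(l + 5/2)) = l^2 - 5*l/2 - 25/2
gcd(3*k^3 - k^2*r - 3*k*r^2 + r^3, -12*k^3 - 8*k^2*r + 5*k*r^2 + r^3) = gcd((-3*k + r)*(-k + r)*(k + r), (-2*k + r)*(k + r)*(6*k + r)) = k + r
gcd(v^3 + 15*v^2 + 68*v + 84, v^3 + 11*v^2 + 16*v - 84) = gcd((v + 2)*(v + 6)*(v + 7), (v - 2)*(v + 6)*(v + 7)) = v^2 + 13*v + 42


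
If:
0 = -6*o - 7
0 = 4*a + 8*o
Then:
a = 7/3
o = -7/6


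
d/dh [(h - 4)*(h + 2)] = 2*h - 2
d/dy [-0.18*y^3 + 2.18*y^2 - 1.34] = y*(4.36 - 0.54*y)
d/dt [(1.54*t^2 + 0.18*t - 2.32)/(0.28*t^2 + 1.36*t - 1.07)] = (2.044*t^2 - 1.9964*t + 2.9626)/(0.0784*t^4 + 0.7616*t^3 + 1.2504*t^2 - 2.9104*t + 1.1449)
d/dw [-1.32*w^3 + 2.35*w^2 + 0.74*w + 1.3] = -3.96*w^2 + 4.7*w + 0.74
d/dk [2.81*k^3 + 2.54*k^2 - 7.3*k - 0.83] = 8.43*k^2 + 5.08*k - 7.3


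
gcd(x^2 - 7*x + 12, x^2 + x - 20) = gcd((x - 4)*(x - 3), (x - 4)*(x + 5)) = x - 4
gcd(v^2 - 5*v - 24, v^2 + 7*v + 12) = v + 3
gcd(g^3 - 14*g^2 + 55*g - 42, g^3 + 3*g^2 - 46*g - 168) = g - 7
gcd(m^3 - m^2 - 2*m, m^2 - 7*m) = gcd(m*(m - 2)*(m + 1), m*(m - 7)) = m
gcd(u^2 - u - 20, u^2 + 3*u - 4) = u + 4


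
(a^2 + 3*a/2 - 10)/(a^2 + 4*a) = (a - 5/2)/a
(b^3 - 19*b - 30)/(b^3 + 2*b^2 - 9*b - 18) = (b - 5)/(b - 3)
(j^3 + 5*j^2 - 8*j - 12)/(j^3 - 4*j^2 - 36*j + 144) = (j^2 - j - 2)/(j^2 - 10*j + 24)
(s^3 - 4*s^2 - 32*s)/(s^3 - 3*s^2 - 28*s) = (s - 8)/(s - 7)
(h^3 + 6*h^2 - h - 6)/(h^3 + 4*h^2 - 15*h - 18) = (h - 1)/(h - 3)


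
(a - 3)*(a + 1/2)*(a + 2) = a^3 - a^2/2 - 13*a/2 - 3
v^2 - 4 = (v - 2)*(v + 2)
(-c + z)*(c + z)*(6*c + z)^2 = -36*c^4 - 12*c^3*z + 35*c^2*z^2 + 12*c*z^3 + z^4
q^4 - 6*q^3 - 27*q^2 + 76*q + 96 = (q - 8)*(q - 3)*(q + 1)*(q + 4)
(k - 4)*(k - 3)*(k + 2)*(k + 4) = k^4 - k^3 - 22*k^2 + 16*k + 96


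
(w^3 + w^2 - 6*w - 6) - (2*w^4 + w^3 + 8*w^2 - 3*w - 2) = -2*w^4 - 7*w^2 - 3*w - 4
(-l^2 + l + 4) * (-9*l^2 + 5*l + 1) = 9*l^4 - 14*l^3 - 32*l^2 + 21*l + 4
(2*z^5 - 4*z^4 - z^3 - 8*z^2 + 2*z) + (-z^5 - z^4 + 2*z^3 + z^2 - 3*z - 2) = z^5 - 5*z^4 + z^3 - 7*z^2 - z - 2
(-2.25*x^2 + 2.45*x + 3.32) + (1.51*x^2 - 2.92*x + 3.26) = -0.74*x^2 - 0.47*x + 6.58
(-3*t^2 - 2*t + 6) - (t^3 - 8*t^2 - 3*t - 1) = -t^3 + 5*t^2 + t + 7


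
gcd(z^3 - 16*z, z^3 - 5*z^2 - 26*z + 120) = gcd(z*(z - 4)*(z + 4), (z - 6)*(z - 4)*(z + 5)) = z - 4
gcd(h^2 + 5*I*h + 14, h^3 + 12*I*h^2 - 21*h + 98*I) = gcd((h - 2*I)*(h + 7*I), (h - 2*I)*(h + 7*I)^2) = h^2 + 5*I*h + 14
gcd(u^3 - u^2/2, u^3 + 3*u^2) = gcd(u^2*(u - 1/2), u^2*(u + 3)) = u^2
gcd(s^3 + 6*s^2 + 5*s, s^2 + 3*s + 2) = s + 1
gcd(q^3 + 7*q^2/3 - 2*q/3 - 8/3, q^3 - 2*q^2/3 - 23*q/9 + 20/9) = q - 1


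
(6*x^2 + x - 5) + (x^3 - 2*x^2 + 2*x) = x^3 + 4*x^2 + 3*x - 5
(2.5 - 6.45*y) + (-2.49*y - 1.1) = 1.4 - 8.94*y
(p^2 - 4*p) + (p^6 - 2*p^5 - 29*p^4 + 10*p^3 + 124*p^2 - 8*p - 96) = p^6 - 2*p^5 - 29*p^4 + 10*p^3 + 125*p^2 - 12*p - 96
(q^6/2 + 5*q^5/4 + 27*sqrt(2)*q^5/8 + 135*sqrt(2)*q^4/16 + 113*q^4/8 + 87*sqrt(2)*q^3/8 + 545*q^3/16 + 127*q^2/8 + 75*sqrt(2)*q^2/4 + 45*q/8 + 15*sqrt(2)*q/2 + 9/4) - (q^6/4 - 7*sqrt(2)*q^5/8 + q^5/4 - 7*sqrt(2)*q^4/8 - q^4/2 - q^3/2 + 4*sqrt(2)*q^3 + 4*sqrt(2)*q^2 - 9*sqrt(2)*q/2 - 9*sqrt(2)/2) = q^6/4 + q^5 + 17*sqrt(2)*q^5/4 + 149*sqrt(2)*q^4/16 + 117*q^4/8 + 55*sqrt(2)*q^3/8 + 553*q^3/16 + 127*q^2/8 + 59*sqrt(2)*q^2/4 + 45*q/8 + 12*sqrt(2)*q + 9/4 + 9*sqrt(2)/2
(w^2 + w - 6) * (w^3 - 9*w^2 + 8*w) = w^5 - 8*w^4 - 7*w^3 + 62*w^2 - 48*w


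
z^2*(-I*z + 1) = -I*z^3 + z^2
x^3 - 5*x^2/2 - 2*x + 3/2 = (x - 3)*(x - 1/2)*(x + 1)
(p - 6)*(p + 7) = p^2 + p - 42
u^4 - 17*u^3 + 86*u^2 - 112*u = u*(u - 8)*(u - 7)*(u - 2)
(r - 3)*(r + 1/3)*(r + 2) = r^3 - 2*r^2/3 - 19*r/3 - 2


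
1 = 1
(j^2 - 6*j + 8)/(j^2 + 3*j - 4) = (j^2 - 6*j + 8)/(j^2 + 3*j - 4)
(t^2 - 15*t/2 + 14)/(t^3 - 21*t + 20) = (t - 7/2)/(t^2 + 4*t - 5)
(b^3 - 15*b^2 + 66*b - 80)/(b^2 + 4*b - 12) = (b^2 - 13*b + 40)/(b + 6)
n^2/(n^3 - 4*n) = n/(n^2 - 4)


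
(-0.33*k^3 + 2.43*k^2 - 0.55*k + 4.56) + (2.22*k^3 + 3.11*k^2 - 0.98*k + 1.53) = 1.89*k^3 + 5.54*k^2 - 1.53*k + 6.09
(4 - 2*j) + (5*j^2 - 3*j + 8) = 5*j^2 - 5*j + 12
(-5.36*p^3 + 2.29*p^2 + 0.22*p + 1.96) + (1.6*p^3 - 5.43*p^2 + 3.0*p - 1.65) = -3.76*p^3 - 3.14*p^2 + 3.22*p + 0.31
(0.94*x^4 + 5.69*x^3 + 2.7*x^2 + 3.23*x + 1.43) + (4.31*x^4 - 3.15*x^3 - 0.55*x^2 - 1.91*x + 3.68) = 5.25*x^4 + 2.54*x^3 + 2.15*x^2 + 1.32*x + 5.11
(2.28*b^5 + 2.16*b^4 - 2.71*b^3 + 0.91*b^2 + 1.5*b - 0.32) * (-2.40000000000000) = -5.472*b^5 - 5.184*b^4 + 6.504*b^3 - 2.184*b^2 - 3.6*b + 0.768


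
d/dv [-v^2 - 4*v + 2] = -2*v - 4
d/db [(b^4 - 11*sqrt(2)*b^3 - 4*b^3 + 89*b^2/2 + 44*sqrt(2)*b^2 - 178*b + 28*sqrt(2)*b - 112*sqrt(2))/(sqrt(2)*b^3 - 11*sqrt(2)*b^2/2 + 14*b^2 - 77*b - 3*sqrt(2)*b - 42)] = (2*sqrt(2)*b^6 - 22*sqrt(2)*b^5 + 56*b^5 - 371*sqrt(2)*b^4 - 508*b^4 + 936*b^3 + 4148*sqrt(2)*b^3 - 7013*sqrt(2)*b^2 + 571*b^2 - 12404*b - 1120*sqrt(2)*b - 19600*sqrt(2) + 13608)/(4*b^6 - 44*b^5 + 56*sqrt(2)*b^5 - 616*sqrt(2)*b^4 + 489*b^4 - 4180*b^3 + 1358*sqrt(2)*b^3 + 1848*sqrt(2)*b^2 + 9542*b^2 + 504*sqrt(2)*b + 12936*b + 3528)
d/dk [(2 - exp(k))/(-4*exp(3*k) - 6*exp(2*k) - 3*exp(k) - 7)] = (-8*exp(3*k) + 18*exp(2*k) + 24*exp(k) + 13)*exp(k)/(16*exp(6*k) + 48*exp(5*k) + 60*exp(4*k) + 92*exp(3*k) + 93*exp(2*k) + 42*exp(k) + 49)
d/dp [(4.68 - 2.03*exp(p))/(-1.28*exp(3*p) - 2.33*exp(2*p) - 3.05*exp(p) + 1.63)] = (-5.1968*exp(3*p) + 13.2413*exp(2*p) + 21.8088*exp(p) + 10.9651)*exp(p)/(1.6384*exp(6*p) + 5.9648*exp(5*p) + 13.2369*exp(4*p) + 10.0402*exp(3*p) + 1.7067*exp(2*p) - 9.943*exp(p) + 2.6569)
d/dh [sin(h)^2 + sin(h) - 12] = sin(2*h) + cos(h)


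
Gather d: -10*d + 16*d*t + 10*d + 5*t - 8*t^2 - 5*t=16*d*t - 8*t^2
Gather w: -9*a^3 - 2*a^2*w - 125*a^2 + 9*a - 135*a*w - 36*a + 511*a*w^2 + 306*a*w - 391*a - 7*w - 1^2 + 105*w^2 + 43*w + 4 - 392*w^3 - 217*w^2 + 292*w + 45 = -9*a^3 - 125*a^2 - 418*a - 392*w^3 + w^2*(511*a - 112) + w*(-2*a^2 + 171*a + 328) + 48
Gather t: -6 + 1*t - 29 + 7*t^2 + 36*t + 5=7*t^2 + 37*t - 30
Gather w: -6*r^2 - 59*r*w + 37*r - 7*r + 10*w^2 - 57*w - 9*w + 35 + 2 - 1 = -6*r^2 + 30*r + 10*w^2 + w*(-59*r - 66) + 36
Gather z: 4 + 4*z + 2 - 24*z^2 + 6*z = -24*z^2 + 10*z + 6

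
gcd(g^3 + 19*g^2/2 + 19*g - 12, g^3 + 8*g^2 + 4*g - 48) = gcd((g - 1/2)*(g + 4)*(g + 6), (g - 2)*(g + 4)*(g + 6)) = g^2 + 10*g + 24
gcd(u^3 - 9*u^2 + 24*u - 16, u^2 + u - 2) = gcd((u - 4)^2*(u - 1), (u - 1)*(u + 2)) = u - 1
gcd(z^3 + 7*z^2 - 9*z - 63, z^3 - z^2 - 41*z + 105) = z^2 + 4*z - 21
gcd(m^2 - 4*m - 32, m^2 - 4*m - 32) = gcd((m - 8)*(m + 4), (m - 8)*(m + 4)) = m^2 - 4*m - 32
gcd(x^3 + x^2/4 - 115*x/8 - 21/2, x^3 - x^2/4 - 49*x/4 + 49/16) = x + 7/2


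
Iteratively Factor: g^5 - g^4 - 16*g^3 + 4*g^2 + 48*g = (g)*(g^4 - g^3 - 16*g^2 + 4*g + 48) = g*(g + 3)*(g^3 - 4*g^2 - 4*g + 16) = g*(g - 4)*(g + 3)*(g^2 - 4) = g*(g - 4)*(g - 2)*(g + 3)*(g + 2)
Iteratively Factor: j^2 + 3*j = (j + 3)*(j)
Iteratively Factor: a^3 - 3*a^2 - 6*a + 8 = (a + 2)*(a^2 - 5*a + 4) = (a - 1)*(a + 2)*(a - 4)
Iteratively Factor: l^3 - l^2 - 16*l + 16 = (l - 1)*(l^2 - 16) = (l - 4)*(l - 1)*(l + 4)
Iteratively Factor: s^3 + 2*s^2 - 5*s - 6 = (s - 2)*(s^2 + 4*s + 3) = (s - 2)*(s + 1)*(s + 3)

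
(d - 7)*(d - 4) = d^2 - 11*d + 28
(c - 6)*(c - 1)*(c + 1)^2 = c^4 - 5*c^3 - 7*c^2 + 5*c + 6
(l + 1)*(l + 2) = l^2 + 3*l + 2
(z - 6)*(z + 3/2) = z^2 - 9*z/2 - 9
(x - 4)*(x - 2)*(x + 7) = x^3 + x^2 - 34*x + 56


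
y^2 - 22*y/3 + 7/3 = (y - 7)*(y - 1/3)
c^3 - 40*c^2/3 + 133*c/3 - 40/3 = (c - 8)*(c - 5)*(c - 1/3)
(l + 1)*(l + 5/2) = l^2 + 7*l/2 + 5/2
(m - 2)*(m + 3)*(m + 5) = m^3 + 6*m^2 - m - 30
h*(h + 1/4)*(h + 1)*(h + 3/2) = h^4 + 11*h^3/4 + 17*h^2/8 + 3*h/8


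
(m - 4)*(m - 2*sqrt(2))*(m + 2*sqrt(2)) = m^3 - 4*m^2 - 8*m + 32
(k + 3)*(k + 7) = k^2 + 10*k + 21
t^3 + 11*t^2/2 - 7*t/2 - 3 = (t - 1)*(t + 1/2)*(t + 6)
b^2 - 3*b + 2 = (b - 2)*(b - 1)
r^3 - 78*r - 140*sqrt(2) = (r - 7*sqrt(2))*(r + 2*sqrt(2))*(r + 5*sqrt(2))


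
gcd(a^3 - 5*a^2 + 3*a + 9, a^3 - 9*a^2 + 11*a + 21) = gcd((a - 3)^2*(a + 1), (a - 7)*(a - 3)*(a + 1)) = a^2 - 2*a - 3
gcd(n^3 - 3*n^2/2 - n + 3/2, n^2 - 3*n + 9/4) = n - 3/2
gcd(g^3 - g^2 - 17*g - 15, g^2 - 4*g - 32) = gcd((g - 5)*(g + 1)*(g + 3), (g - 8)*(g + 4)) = 1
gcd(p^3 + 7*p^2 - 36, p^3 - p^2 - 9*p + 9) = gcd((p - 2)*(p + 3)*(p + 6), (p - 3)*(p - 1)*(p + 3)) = p + 3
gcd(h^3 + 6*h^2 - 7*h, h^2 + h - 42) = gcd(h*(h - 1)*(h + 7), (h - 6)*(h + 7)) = h + 7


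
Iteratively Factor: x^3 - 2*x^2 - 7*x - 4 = (x - 4)*(x^2 + 2*x + 1) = (x - 4)*(x + 1)*(x + 1)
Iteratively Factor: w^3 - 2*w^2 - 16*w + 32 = (w - 4)*(w^2 + 2*w - 8) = (w - 4)*(w + 4)*(w - 2)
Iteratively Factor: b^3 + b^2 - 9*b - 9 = (b + 1)*(b^2 - 9) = (b + 1)*(b + 3)*(b - 3)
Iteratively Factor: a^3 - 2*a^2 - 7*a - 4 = (a - 4)*(a^2 + 2*a + 1) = (a - 4)*(a + 1)*(a + 1)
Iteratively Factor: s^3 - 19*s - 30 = (s - 5)*(s^2 + 5*s + 6) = (s - 5)*(s + 2)*(s + 3)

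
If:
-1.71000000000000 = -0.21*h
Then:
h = 8.14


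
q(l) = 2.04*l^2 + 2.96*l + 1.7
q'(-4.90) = -17.03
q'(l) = 4.08*l + 2.96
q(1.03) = 6.91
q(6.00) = 92.90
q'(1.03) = 7.16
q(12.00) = 330.98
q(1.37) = 9.58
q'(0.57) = 5.29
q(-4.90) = 36.18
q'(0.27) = 4.06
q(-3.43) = 15.55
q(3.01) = 29.09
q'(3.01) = 15.24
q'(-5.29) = -18.62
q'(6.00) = 27.44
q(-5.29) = 43.13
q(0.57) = 4.05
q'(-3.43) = -11.03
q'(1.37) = 8.55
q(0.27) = 2.65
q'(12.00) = 51.92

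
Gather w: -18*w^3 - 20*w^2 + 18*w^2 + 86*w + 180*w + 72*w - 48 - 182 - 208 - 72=-18*w^3 - 2*w^2 + 338*w - 510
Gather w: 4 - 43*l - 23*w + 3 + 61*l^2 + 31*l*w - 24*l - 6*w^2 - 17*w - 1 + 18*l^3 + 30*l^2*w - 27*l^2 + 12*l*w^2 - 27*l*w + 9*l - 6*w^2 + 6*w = 18*l^3 + 34*l^2 - 58*l + w^2*(12*l - 12) + w*(30*l^2 + 4*l - 34) + 6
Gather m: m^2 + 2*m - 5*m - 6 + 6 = m^2 - 3*m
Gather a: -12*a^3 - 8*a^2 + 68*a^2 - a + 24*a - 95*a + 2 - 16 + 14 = -12*a^3 + 60*a^2 - 72*a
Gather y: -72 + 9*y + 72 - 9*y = 0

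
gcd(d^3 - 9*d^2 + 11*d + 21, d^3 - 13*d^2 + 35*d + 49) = d^2 - 6*d - 7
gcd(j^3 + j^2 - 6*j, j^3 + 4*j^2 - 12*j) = j^2 - 2*j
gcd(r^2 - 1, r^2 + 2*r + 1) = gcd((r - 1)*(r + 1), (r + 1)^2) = r + 1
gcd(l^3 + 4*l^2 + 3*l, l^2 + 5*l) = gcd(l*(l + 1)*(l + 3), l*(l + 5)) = l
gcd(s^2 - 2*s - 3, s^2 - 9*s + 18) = s - 3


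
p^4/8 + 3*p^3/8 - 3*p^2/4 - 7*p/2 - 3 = (p/4 + 1/2)*(p/2 + 1)*(p - 3)*(p + 2)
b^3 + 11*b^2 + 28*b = b*(b + 4)*(b + 7)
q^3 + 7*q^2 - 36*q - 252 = (q - 6)*(q + 6)*(q + 7)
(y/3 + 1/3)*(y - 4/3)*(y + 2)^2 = y^4/3 + 11*y^3/9 + 4*y^2/9 - 20*y/9 - 16/9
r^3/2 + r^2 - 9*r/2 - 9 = (r/2 + 1)*(r - 3)*(r + 3)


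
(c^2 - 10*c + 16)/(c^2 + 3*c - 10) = (c - 8)/(c + 5)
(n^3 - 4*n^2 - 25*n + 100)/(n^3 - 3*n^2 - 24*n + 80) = (n - 5)/(n - 4)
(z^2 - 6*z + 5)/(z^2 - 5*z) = (z - 1)/z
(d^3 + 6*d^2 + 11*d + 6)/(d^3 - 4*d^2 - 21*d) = (d^2 + 3*d + 2)/(d*(d - 7))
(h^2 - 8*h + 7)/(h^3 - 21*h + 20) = (h - 7)/(h^2 + h - 20)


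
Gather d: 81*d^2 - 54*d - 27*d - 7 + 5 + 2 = 81*d^2 - 81*d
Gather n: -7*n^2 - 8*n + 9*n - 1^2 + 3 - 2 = -7*n^2 + n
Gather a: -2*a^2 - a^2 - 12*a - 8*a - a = -3*a^2 - 21*a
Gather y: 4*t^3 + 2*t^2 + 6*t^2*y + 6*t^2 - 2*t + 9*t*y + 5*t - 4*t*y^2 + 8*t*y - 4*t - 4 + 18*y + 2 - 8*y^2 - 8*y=4*t^3 + 8*t^2 - t + y^2*(-4*t - 8) + y*(6*t^2 + 17*t + 10) - 2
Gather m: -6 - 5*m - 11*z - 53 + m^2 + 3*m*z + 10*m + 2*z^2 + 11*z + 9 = m^2 + m*(3*z + 5) + 2*z^2 - 50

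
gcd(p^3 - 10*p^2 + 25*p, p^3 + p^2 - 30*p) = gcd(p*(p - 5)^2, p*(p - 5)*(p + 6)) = p^2 - 5*p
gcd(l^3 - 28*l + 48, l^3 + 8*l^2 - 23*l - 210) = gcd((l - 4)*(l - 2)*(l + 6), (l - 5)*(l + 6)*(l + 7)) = l + 6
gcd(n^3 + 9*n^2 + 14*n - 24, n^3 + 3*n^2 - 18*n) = n + 6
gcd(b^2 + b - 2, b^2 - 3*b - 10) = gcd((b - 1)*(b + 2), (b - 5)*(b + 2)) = b + 2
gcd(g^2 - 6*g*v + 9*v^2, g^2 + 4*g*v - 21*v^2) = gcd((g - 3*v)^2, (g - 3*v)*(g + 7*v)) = -g + 3*v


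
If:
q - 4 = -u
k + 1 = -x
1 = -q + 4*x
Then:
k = -x - 1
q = 4*x - 1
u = 5 - 4*x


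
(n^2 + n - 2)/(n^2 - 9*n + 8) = (n + 2)/(n - 8)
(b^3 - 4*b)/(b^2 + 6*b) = (b^2 - 4)/(b + 6)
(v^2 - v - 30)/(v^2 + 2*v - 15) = (v - 6)/(v - 3)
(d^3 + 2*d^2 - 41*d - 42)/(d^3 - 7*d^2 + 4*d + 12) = (d + 7)/(d - 2)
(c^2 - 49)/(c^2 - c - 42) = (c + 7)/(c + 6)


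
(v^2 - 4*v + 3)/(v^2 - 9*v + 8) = (v - 3)/(v - 8)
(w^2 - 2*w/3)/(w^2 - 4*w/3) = (3*w - 2)/(3*w - 4)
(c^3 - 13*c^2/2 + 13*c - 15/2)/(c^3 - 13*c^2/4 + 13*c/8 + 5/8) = 4*(c - 3)/(4*c + 1)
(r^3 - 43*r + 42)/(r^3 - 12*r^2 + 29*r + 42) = (r^2 + 6*r - 7)/(r^2 - 6*r - 7)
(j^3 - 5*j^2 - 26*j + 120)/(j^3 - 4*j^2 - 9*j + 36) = (j^2 - j - 30)/(j^2 - 9)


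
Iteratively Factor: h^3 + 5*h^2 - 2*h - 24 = (h - 2)*(h^2 + 7*h + 12) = (h - 2)*(h + 3)*(h + 4)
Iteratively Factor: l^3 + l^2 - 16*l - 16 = (l + 1)*(l^2 - 16) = (l + 1)*(l + 4)*(l - 4)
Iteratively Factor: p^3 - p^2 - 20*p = (p)*(p^2 - p - 20) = p*(p + 4)*(p - 5)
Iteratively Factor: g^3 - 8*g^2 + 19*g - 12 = (g - 4)*(g^2 - 4*g + 3) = (g - 4)*(g - 3)*(g - 1)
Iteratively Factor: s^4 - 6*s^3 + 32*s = (s - 4)*(s^3 - 2*s^2 - 8*s) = s*(s - 4)*(s^2 - 2*s - 8) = s*(s - 4)*(s + 2)*(s - 4)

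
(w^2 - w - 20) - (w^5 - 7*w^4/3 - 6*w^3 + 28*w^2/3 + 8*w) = -w^5 + 7*w^4/3 + 6*w^3 - 25*w^2/3 - 9*w - 20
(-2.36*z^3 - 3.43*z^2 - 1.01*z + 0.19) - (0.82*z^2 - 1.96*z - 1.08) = -2.36*z^3 - 4.25*z^2 + 0.95*z + 1.27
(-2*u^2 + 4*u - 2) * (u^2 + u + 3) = -2*u^4 + 2*u^3 - 4*u^2 + 10*u - 6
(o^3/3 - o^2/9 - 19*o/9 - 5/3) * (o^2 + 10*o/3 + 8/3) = o^5/3 + o^4 - 43*o^3/27 - 9*o^2 - 302*o/27 - 40/9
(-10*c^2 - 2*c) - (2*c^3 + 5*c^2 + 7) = -2*c^3 - 15*c^2 - 2*c - 7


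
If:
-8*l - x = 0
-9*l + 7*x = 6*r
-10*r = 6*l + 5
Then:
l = 15/307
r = -325/614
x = -120/307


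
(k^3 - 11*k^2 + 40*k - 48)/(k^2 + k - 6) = (k^3 - 11*k^2 + 40*k - 48)/(k^2 + k - 6)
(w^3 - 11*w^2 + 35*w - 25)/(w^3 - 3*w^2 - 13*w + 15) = (w - 5)/(w + 3)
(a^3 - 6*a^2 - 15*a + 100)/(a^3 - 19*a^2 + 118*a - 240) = (a^2 - a - 20)/(a^2 - 14*a + 48)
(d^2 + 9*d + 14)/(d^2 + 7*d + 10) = (d + 7)/(d + 5)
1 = 1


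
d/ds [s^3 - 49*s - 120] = 3*s^2 - 49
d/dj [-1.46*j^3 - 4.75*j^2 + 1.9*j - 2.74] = -4.38*j^2 - 9.5*j + 1.9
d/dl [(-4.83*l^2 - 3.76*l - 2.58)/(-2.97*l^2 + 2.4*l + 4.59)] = (-22.7592*l^2 - 59.6646*l - 11.0664)/(8.8209*l^4 - 14.256*l^3 - 21.5046*l^2 + 22.032*l + 21.0681)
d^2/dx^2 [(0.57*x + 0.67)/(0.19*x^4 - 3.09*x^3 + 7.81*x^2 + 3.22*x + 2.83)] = (0.246924*x^7 - 4.870612*x^6 + 25.92873*x^5 + 10.035684*x^4 - 182.316518*x^3 + 260.696766*x^2 + 60.659592*x - 26.11179)/(0.006859*x^12 - 0.334647*x^11 + 6.28824*x^10 - 56.666409*x^9 + 247.443477*x^8 - 454.499211*x^7 + 122.301892*x^6 + 93.71898*x^5 + 596.40597*x^4 + 386.160181*x^3 + 275.676243*x^2 + 77.365974*x + 22.665187)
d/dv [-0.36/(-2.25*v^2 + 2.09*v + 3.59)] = (0.7524 - 1.62*v)/(-2.25*v^2 + 2.09*v + 3.59)^2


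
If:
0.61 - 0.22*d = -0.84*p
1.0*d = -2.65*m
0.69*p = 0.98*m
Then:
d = 0.91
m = -0.34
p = -0.49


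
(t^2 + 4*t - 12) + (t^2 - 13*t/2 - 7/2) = 2*t^2 - 5*t/2 - 31/2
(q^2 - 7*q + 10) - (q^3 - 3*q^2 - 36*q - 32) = -q^3 + 4*q^2 + 29*q + 42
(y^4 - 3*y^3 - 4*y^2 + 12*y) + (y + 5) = y^4 - 3*y^3 - 4*y^2 + 13*y + 5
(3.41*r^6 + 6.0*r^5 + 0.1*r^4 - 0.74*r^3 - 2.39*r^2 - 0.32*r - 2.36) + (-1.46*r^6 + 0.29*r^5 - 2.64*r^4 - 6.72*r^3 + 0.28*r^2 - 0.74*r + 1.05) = 1.95*r^6 + 6.29*r^5 - 2.54*r^4 - 7.46*r^3 - 2.11*r^2 - 1.06*r - 1.31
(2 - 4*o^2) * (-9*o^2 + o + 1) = 36*o^4 - 4*o^3 - 22*o^2 + 2*o + 2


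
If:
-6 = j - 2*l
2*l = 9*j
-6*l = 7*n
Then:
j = 3/4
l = 27/8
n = -81/28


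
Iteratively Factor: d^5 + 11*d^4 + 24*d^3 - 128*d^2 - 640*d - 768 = (d + 3)*(d^4 + 8*d^3 - 128*d - 256) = (d + 3)*(d + 4)*(d^3 + 4*d^2 - 16*d - 64) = (d + 3)*(d + 4)^2*(d^2 - 16) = (d - 4)*(d + 3)*(d + 4)^2*(d + 4)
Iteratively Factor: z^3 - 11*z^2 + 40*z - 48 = (z - 4)*(z^2 - 7*z + 12) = (z - 4)^2*(z - 3)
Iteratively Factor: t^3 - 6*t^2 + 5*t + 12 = (t + 1)*(t^2 - 7*t + 12) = (t - 3)*(t + 1)*(t - 4)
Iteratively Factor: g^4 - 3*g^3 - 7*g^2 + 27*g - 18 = (g - 3)*(g^3 - 7*g + 6) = (g - 3)*(g + 3)*(g^2 - 3*g + 2) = (g - 3)*(g - 2)*(g + 3)*(g - 1)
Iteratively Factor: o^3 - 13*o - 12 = (o + 3)*(o^2 - 3*o - 4) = (o - 4)*(o + 3)*(o + 1)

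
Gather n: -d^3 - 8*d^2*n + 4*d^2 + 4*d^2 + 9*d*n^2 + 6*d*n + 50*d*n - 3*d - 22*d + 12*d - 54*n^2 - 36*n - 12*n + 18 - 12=-d^3 + 8*d^2 - 13*d + n^2*(9*d - 54) + n*(-8*d^2 + 56*d - 48) + 6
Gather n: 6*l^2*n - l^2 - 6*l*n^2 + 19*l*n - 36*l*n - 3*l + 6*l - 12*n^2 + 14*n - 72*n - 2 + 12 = -l^2 + 3*l + n^2*(-6*l - 12) + n*(6*l^2 - 17*l - 58) + 10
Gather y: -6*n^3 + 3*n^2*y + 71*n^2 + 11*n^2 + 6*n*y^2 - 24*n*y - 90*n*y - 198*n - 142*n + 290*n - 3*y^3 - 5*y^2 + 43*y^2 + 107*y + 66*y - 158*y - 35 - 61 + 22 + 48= -6*n^3 + 82*n^2 - 50*n - 3*y^3 + y^2*(6*n + 38) + y*(3*n^2 - 114*n + 15) - 26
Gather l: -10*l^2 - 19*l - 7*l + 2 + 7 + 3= -10*l^2 - 26*l + 12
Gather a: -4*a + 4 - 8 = -4*a - 4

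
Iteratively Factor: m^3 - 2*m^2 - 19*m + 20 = (m - 5)*(m^2 + 3*m - 4) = (m - 5)*(m + 4)*(m - 1)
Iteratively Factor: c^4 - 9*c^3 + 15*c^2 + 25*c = (c - 5)*(c^3 - 4*c^2 - 5*c) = (c - 5)*(c + 1)*(c^2 - 5*c) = (c - 5)^2*(c + 1)*(c)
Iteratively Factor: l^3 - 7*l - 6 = (l + 1)*(l^2 - l - 6) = (l - 3)*(l + 1)*(l + 2)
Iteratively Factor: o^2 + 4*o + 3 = (o + 3)*(o + 1)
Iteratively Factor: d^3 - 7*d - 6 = (d + 2)*(d^2 - 2*d - 3) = (d - 3)*(d + 2)*(d + 1)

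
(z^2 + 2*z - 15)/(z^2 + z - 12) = (z + 5)/(z + 4)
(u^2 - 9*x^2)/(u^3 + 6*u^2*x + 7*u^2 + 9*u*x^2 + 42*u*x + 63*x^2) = (u - 3*x)/(u^2 + 3*u*x + 7*u + 21*x)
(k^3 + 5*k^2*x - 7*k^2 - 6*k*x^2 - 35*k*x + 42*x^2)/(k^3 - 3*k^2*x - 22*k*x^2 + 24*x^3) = (-k^2 - 6*k*x + 7*k + 42*x)/(-k^2 + 2*k*x + 24*x^2)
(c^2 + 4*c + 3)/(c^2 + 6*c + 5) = (c + 3)/(c + 5)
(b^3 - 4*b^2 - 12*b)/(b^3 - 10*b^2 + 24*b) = (b + 2)/(b - 4)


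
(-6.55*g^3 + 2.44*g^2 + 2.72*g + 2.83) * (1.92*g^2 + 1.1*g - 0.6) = -12.576*g^5 - 2.5202*g^4 + 11.8364*g^3 + 6.9616*g^2 + 1.481*g - 1.698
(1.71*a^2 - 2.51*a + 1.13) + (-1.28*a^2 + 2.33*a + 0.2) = 0.43*a^2 - 0.18*a + 1.33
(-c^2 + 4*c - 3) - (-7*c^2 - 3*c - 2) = 6*c^2 + 7*c - 1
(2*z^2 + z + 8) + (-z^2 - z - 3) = z^2 + 5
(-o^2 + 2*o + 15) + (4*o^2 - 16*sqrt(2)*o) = 3*o^2 - 16*sqrt(2)*o + 2*o + 15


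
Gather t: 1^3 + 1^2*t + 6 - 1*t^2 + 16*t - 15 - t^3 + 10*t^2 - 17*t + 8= -t^3 + 9*t^2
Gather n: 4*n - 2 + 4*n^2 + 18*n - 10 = 4*n^2 + 22*n - 12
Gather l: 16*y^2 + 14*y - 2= 16*y^2 + 14*y - 2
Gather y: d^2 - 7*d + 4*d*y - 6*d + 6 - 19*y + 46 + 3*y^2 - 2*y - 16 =d^2 - 13*d + 3*y^2 + y*(4*d - 21) + 36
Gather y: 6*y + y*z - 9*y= y*(z - 3)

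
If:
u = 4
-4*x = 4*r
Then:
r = -x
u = 4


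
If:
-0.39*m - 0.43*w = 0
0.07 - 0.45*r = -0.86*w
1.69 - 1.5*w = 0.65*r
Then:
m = -0.64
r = 1.26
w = 0.58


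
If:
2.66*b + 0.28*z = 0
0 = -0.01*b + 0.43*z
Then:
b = 0.00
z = 0.00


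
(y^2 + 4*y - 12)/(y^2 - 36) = (y - 2)/(y - 6)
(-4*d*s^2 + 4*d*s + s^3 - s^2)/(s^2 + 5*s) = (-4*d*s + 4*d + s^2 - s)/(s + 5)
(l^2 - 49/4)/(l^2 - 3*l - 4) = (49/4 - l^2)/(-l^2 + 3*l + 4)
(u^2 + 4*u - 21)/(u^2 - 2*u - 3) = (u + 7)/(u + 1)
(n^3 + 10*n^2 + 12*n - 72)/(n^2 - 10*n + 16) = (n^2 + 12*n + 36)/(n - 8)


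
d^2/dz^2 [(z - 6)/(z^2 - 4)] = 2*(4*z^2*(z - 6) + 3*(2 - z)*(z^2 - 4))/(z^2 - 4)^3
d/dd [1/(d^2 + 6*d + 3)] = 2*(-d - 3)/(d^2 + 6*d + 3)^2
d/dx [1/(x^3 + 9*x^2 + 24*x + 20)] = 3*(-x^2 - 6*x - 8)/(x^3 + 9*x^2 + 24*x + 20)^2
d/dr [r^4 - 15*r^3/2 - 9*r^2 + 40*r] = 4*r^3 - 45*r^2/2 - 18*r + 40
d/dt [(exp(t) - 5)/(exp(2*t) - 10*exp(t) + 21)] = (-2*(exp(t) - 5)^2 + exp(2*t) - 10*exp(t) + 21)*exp(t)/(exp(2*t) - 10*exp(t) + 21)^2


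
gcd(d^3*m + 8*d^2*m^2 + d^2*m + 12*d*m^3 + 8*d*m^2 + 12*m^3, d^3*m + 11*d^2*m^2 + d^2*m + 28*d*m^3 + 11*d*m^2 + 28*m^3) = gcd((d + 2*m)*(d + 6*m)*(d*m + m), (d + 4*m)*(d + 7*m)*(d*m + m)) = d*m + m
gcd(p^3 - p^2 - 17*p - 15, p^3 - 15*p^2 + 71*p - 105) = p - 5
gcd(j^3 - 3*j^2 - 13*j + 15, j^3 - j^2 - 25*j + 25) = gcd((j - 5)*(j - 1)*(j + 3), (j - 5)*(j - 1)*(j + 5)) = j^2 - 6*j + 5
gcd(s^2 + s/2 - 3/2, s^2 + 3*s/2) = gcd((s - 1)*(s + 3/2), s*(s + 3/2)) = s + 3/2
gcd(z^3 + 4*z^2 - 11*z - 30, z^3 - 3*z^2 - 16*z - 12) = z + 2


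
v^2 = v^2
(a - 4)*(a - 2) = a^2 - 6*a + 8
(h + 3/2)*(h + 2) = h^2 + 7*h/2 + 3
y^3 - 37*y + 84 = (y - 4)*(y - 3)*(y + 7)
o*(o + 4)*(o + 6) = o^3 + 10*o^2 + 24*o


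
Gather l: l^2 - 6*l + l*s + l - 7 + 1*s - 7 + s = l^2 + l*(s - 5) + 2*s - 14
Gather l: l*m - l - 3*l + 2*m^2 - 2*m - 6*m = l*(m - 4) + 2*m^2 - 8*m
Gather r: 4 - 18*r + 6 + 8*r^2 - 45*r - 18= 8*r^2 - 63*r - 8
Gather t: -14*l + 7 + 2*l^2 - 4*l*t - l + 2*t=2*l^2 - 15*l + t*(2 - 4*l) + 7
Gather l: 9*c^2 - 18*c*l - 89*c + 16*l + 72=9*c^2 - 89*c + l*(16 - 18*c) + 72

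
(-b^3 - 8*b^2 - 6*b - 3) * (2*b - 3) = -2*b^4 - 13*b^3 + 12*b^2 + 12*b + 9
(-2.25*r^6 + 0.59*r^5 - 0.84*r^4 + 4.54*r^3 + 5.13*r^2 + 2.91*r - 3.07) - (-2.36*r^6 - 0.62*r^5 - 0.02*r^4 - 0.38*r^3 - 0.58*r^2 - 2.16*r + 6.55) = 0.11*r^6 + 1.21*r^5 - 0.82*r^4 + 4.92*r^3 + 5.71*r^2 + 5.07*r - 9.62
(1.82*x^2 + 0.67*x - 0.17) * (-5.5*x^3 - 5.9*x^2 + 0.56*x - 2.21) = -10.01*x^5 - 14.423*x^4 - 1.9988*x^3 - 2.644*x^2 - 1.5759*x + 0.3757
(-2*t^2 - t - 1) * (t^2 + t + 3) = -2*t^4 - 3*t^3 - 8*t^2 - 4*t - 3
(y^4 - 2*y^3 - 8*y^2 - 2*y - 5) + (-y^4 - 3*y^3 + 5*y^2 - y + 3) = -5*y^3 - 3*y^2 - 3*y - 2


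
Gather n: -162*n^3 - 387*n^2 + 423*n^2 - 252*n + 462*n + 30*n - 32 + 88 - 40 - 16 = -162*n^3 + 36*n^2 + 240*n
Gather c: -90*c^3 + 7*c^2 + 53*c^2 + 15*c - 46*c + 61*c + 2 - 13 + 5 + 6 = -90*c^3 + 60*c^2 + 30*c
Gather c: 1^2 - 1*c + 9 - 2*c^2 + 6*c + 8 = -2*c^2 + 5*c + 18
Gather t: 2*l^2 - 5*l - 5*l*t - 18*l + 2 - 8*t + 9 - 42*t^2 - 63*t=2*l^2 - 23*l - 42*t^2 + t*(-5*l - 71) + 11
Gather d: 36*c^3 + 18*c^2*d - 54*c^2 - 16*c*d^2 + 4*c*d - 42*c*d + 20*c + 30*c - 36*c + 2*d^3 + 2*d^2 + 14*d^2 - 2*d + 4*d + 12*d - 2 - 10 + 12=36*c^3 - 54*c^2 + 14*c + 2*d^3 + d^2*(16 - 16*c) + d*(18*c^2 - 38*c + 14)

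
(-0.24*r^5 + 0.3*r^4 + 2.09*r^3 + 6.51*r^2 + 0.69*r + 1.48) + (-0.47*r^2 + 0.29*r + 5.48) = -0.24*r^5 + 0.3*r^4 + 2.09*r^3 + 6.04*r^2 + 0.98*r + 6.96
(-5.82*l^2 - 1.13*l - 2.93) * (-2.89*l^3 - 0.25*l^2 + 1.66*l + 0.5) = 16.8198*l^5 + 4.7207*l^4 - 0.910999999999998*l^3 - 4.0533*l^2 - 5.4288*l - 1.465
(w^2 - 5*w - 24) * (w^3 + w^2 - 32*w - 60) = w^5 - 4*w^4 - 61*w^3 + 76*w^2 + 1068*w + 1440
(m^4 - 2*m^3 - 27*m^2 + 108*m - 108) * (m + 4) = m^5 + 2*m^4 - 35*m^3 + 324*m - 432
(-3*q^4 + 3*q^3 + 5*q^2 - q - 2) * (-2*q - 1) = 6*q^5 - 3*q^4 - 13*q^3 - 3*q^2 + 5*q + 2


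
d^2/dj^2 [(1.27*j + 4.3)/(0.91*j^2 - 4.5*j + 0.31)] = ((3.604 - 6.9342*j)*(0.91*j^2 - 4.5*j + 0.31) + (1.27*j + 4.3)*(1.82*j - 4.5)*(3.64*j - 9.0))/(0.91*j^2 - 4.5*j + 0.31)^3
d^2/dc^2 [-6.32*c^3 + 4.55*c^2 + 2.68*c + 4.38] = 9.1 - 37.92*c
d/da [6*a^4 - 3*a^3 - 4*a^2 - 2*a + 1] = 24*a^3 - 9*a^2 - 8*a - 2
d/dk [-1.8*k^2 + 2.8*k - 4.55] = 2.8 - 3.6*k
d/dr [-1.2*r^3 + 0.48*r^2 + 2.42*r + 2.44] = -3.6*r^2 + 0.96*r + 2.42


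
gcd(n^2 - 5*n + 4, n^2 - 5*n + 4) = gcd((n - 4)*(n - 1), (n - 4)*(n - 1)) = n^2 - 5*n + 4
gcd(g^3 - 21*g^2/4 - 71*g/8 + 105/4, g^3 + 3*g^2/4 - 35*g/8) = g^2 + 3*g/4 - 35/8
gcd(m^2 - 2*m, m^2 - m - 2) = m - 2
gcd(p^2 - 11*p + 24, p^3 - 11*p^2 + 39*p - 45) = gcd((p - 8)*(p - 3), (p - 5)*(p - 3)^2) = p - 3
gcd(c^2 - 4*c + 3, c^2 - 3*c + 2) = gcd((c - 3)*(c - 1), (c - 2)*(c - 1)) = c - 1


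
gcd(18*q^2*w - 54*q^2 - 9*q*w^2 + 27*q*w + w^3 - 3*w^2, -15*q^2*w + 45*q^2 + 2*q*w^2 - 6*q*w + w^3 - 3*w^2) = 3*q*w - 9*q - w^2 + 3*w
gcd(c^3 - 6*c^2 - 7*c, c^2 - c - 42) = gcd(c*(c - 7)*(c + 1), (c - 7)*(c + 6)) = c - 7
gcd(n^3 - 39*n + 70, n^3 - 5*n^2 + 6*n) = n - 2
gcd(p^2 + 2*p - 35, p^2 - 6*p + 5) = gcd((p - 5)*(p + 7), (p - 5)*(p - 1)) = p - 5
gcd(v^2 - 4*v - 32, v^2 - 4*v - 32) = v^2 - 4*v - 32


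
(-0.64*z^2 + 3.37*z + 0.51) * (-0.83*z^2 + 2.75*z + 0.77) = 0.5312*z^4 - 4.5571*z^3 + 8.3514*z^2 + 3.9974*z + 0.3927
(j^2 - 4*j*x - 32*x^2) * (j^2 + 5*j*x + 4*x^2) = j^4 + j^3*x - 48*j^2*x^2 - 176*j*x^3 - 128*x^4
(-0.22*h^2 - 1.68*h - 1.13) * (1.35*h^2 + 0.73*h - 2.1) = -0.297*h^4 - 2.4286*h^3 - 2.2899*h^2 + 2.7031*h + 2.373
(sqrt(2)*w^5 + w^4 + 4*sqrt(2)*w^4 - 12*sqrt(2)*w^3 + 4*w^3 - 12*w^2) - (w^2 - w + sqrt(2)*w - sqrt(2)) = sqrt(2)*w^5 + w^4 + 4*sqrt(2)*w^4 - 12*sqrt(2)*w^3 + 4*w^3 - 13*w^2 - sqrt(2)*w + w + sqrt(2)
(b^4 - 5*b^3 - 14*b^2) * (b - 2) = b^5 - 7*b^4 - 4*b^3 + 28*b^2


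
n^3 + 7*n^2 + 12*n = n*(n + 3)*(n + 4)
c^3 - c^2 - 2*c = c*(c - 2)*(c + 1)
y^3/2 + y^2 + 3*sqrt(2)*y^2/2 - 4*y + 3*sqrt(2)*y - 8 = (y/2 + 1)*(y - sqrt(2))*(y + 4*sqrt(2))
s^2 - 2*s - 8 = (s - 4)*(s + 2)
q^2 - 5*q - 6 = (q - 6)*(q + 1)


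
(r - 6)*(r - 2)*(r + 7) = r^3 - r^2 - 44*r + 84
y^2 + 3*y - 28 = (y - 4)*(y + 7)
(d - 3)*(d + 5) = d^2 + 2*d - 15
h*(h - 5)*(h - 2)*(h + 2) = h^4 - 5*h^3 - 4*h^2 + 20*h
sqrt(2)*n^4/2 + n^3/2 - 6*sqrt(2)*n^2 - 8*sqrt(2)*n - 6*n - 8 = (n - 4)*(n + 2)*(n + sqrt(2)/2)*(sqrt(2)*n/2 + sqrt(2))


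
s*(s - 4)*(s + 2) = s^3 - 2*s^2 - 8*s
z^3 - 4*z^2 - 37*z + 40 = (z - 8)*(z - 1)*(z + 5)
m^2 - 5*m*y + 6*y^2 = (m - 3*y)*(m - 2*y)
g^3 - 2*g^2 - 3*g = g*(g - 3)*(g + 1)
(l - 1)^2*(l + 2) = l^3 - 3*l + 2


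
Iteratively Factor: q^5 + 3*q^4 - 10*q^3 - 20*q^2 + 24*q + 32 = (q + 4)*(q^4 - q^3 - 6*q^2 + 4*q + 8) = (q + 1)*(q + 4)*(q^3 - 2*q^2 - 4*q + 8) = (q - 2)*(q + 1)*(q + 4)*(q^2 - 4) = (q - 2)^2*(q + 1)*(q + 4)*(q + 2)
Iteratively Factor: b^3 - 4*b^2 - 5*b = (b + 1)*(b^2 - 5*b) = b*(b + 1)*(b - 5)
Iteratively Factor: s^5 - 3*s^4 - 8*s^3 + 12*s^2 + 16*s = (s + 2)*(s^4 - 5*s^3 + 2*s^2 + 8*s) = (s + 1)*(s + 2)*(s^3 - 6*s^2 + 8*s) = (s - 2)*(s + 1)*(s + 2)*(s^2 - 4*s) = (s - 4)*(s - 2)*(s + 1)*(s + 2)*(s)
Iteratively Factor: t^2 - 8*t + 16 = (t - 4)*(t - 4)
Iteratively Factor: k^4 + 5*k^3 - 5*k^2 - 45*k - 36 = (k + 1)*(k^3 + 4*k^2 - 9*k - 36) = (k + 1)*(k + 4)*(k^2 - 9) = (k + 1)*(k + 3)*(k + 4)*(k - 3)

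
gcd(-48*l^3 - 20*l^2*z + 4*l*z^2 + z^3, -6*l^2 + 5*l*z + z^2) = 6*l + z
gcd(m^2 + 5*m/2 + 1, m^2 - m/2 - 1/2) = m + 1/2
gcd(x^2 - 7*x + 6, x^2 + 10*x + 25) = 1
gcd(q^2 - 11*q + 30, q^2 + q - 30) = q - 5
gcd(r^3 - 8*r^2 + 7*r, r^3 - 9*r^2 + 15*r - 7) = r^2 - 8*r + 7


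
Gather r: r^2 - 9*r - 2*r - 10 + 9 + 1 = r^2 - 11*r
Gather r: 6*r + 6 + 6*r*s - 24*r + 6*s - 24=r*(6*s - 18) + 6*s - 18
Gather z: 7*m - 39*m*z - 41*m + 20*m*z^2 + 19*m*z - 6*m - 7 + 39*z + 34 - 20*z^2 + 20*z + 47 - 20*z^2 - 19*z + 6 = -40*m + z^2*(20*m - 40) + z*(40 - 20*m) + 80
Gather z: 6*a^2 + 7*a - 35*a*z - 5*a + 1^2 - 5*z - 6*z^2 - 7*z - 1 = 6*a^2 + 2*a - 6*z^2 + z*(-35*a - 12)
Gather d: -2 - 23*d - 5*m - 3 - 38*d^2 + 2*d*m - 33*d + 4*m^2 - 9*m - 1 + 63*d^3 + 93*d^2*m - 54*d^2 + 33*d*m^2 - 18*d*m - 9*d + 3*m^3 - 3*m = 63*d^3 + d^2*(93*m - 92) + d*(33*m^2 - 16*m - 65) + 3*m^3 + 4*m^2 - 17*m - 6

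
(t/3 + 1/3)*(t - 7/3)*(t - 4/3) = t^3/3 - 8*t^2/9 - 5*t/27 + 28/27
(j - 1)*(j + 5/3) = j^2 + 2*j/3 - 5/3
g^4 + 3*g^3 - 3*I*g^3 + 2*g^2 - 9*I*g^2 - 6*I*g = g*(g + 1)*(g + 2)*(g - 3*I)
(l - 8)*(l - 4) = l^2 - 12*l + 32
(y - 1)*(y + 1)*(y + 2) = y^3 + 2*y^2 - y - 2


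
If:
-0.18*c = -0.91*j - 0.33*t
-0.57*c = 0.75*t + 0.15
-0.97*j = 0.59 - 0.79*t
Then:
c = -0.77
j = -0.29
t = 0.39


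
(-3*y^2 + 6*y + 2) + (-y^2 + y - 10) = -4*y^2 + 7*y - 8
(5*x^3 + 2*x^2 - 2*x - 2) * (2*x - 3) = 10*x^4 - 11*x^3 - 10*x^2 + 2*x + 6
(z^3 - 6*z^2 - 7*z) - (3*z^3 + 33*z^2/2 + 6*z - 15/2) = -2*z^3 - 45*z^2/2 - 13*z + 15/2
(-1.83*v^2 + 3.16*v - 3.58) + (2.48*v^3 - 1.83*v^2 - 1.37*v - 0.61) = 2.48*v^3 - 3.66*v^2 + 1.79*v - 4.19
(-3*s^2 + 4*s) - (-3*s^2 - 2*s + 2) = 6*s - 2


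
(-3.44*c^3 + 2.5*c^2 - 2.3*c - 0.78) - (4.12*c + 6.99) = -3.44*c^3 + 2.5*c^2 - 6.42*c - 7.77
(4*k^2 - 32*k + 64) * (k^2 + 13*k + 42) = 4*k^4 + 20*k^3 - 184*k^2 - 512*k + 2688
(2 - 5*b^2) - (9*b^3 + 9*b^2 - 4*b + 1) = -9*b^3 - 14*b^2 + 4*b + 1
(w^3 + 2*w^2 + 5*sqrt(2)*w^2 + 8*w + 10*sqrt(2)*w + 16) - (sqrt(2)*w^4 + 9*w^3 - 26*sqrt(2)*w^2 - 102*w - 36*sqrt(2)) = -sqrt(2)*w^4 - 8*w^3 + 2*w^2 + 31*sqrt(2)*w^2 + 10*sqrt(2)*w + 110*w + 16 + 36*sqrt(2)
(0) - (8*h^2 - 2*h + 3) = -8*h^2 + 2*h - 3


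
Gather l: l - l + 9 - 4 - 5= 0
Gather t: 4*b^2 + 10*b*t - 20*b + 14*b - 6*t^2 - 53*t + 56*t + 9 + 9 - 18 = 4*b^2 - 6*b - 6*t^2 + t*(10*b + 3)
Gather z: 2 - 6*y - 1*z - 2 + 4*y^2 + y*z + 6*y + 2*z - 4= 4*y^2 + z*(y + 1) - 4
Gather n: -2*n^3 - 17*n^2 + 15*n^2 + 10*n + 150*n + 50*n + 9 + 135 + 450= -2*n^3 - 2*n^2 + 210*n + 594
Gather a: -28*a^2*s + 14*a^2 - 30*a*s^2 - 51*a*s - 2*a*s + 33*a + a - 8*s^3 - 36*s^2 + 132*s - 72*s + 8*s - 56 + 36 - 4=a^2*(14 - 28*s) + a*(-30*s^2 - 53*s + 34) - 8*s^3 - 36*s^2 + 68*s - 24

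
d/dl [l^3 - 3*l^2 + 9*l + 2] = 3*l^2 - 6*l + 9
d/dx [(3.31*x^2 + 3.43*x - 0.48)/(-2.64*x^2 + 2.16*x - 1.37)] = (16.2048*x^2 - 11.6038*x - 3.6623)/(6.9696*x^4 - 11.4048*x^3 + 11.8992*x^2 - 5.9184*x + 1.8769)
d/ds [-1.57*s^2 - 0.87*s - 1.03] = -3.14*s - 0.87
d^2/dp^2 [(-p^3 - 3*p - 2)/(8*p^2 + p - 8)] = 2*(-257*p^3 - 360*p^2 - 816*p - 154)/(512*p^6 + 192*p^5 - 1512*p^4 - 383*p^3 + 1512*p^2 + 192*p - 512)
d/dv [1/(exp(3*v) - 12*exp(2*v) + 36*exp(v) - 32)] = 3*(-exp(2*v) + 8*exp(v) - 12)*exp(v)/(exp(3*v) - 12*exp(2*v) + 36*exp(v) - 32)^2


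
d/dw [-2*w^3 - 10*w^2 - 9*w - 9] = -6*w^2 - 20*w - 9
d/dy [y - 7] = 1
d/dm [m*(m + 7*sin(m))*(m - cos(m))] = m*(m + 7*sin(m))*(sin(m) + 1) + m*(m - cos(m))*(7*cos(m) + 1) + (m + 7*sin(m))*(m - cos(m))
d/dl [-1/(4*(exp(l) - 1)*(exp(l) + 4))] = (2*exp(l) + 3)/(16*(exp(l) + 4)^2*sinh(l/2)^2)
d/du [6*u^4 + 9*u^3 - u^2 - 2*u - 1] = 24*u^3 + 27*u^2 - 2*u - 2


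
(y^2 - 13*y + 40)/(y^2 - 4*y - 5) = (y - 8)/(y + 1)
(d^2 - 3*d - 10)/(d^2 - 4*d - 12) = (d - 5)/(d - 6)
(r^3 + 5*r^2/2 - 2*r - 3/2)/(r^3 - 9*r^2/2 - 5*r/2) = (r^2 + 2*r - 3)/(r*(r - 5))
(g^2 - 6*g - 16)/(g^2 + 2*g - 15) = (g^2 - 6*g - 16)/(g^2 + 2*g - 15)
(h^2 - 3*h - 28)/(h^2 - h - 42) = (h + 4)/(h + 6)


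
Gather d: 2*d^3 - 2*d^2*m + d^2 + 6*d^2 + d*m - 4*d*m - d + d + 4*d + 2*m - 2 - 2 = 2*d^3 + d^2*(7 - 2*m) + d*(4 - 3*m) + 2*m - 4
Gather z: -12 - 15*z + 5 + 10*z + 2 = -5*z - 5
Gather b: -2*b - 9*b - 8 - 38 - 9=-11*b - 55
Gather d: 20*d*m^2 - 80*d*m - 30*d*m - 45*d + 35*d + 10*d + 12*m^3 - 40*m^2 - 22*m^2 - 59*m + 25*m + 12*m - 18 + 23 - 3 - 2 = d*(20*m^2 - 110*m) + 12*m^3 - 62*m^2 - 22*m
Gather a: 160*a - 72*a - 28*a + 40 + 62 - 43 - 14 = 60*a + 45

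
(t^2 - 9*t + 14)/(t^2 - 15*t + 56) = (t - 2)/(t - 8)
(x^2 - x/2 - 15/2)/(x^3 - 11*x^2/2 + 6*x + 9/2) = (2*x + 5)/(2*x^2 - 5*x - 3)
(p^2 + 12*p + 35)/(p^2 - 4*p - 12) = (p^2 + 12*p + 35)/(p^2 - 4*p - 12)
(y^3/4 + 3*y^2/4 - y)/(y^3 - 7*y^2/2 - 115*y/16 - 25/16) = 4*y*(-y^2 - 3*y + 4)/(-16*y^3 + 56*y^2 + 115*y + 25)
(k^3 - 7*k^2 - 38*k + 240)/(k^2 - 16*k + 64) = (k^2 + k - 30)/(k - 8)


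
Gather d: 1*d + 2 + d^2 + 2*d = d^2 + 3*d + 2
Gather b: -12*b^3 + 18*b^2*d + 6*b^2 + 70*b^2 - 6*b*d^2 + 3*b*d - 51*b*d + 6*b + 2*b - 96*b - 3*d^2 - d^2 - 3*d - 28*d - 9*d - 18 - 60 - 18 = -12*b^3 + b^2*(18*d + 76) + b*(-6*d^2 - 48*d - 88) - 4*d^2 - 40*d - 96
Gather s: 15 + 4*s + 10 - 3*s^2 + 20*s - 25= -3*s^2 + 24*s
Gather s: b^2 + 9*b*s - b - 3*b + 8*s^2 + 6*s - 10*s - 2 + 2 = b^2 - 4*b + 8*s^2 + s*(9*b - 4)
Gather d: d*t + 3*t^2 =d*t + 3*t^2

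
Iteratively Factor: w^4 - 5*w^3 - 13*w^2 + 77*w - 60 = (w - 5)*(w^3 - 13*w + 12) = (w - 5)*(w - 1)*(w^2 + w - 12) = (w - 5)*(w - 1)*(w + 4)*(w - 3)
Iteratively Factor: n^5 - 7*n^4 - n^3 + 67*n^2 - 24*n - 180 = (n + 2)*(n^4 - 9*n^3 + 17*n^2 + 33*n - 90) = (n - 3)*(n + 2)*(n^3 - 6*n^2 - n + 30) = (n - 3)*(n + 2)^2*(n^2 - 8*n + 15) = (n - 3)^2*(n + 2)^2*(n - 5)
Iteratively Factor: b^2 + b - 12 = (b - 3)*(b + 4)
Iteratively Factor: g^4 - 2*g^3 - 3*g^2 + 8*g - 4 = (g - 2)*(g^3 - 3*g + 2) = (g - 2)*(g + 2)*(g^2 - 2*g + 1) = (g - 2)*(g - 1)*(g + 2)*(g - 1)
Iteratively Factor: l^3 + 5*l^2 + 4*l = (l + 1)*(l^2 + 4*l) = l*(l + 1)*(l + 4)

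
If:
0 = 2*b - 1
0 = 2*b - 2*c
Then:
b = 1/2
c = 1/2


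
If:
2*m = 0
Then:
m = 0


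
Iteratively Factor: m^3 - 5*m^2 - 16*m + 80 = (m - 5)*(m^2 - 16) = (m - 5)*(m - 4)*(m + 4)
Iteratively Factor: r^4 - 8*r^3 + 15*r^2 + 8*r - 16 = (r - 1)*(r^3 - 7*r^2 + 8*r + 16) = (r - 4)*(r - 1)*(r^2 - 3*r - 4) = (r - 4)*(r - 1)*(r + 1)*(r - 4)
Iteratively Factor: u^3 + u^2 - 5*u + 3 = (u - 1)*(u^2 + 2*u - 3) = (u - 1)^2*(u + 3)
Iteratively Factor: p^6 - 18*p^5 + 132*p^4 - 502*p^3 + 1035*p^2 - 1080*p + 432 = (p - 3)*(p^5 - 15*p^4 + 87*p^3 - 241*p^2 + 312*p - 144) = (p - 3)^2*(p^4 - 12*p^3 + 51*p^2 - 88*p + 48) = (p - 3)^3*(p^3 - 9*p^2 + 24*p - 16) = (p - 4)*(p - 3)^3*(p^2 - 5*p + 4) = (p - 4)^2*(p - 3)^3*(p - 1)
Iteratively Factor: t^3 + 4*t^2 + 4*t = (t)*(t^2 + 4*t + 4) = t*(t + 2)*(t + 2)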